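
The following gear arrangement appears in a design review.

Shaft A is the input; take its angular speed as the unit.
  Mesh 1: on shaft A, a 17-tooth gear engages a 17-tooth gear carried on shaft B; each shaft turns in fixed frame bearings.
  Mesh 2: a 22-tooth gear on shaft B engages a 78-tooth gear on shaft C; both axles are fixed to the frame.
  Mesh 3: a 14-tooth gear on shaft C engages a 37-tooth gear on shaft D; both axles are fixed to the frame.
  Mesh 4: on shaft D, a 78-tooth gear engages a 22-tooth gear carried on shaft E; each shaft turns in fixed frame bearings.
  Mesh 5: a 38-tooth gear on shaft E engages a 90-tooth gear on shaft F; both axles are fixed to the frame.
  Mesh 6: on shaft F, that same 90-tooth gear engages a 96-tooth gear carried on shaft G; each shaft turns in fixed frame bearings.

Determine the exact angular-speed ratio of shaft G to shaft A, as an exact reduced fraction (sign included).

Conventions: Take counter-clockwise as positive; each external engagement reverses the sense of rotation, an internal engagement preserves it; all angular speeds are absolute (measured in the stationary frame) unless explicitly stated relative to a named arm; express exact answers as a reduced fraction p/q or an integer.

class = fixed-axis compound train [6 meshes; 6 ratios multiply, 6 sense flips]
mesh 1 [17T→17T]: running ratio 1, sense −
mesh 2 [22T→78T]: running ratio 11/39, sense +
mesh 3 [14T→37T]: running ratio 154/1443, sense −
mesh 4 [78T→22T]: running ratio 14/37, sense +
mesh 5 [38T→90T]: running ratio 266/1665, sense −
mesh 6 [90T→96T]: running ratio 133/888, sense +
ω_out/ω_in = 133/888

133/888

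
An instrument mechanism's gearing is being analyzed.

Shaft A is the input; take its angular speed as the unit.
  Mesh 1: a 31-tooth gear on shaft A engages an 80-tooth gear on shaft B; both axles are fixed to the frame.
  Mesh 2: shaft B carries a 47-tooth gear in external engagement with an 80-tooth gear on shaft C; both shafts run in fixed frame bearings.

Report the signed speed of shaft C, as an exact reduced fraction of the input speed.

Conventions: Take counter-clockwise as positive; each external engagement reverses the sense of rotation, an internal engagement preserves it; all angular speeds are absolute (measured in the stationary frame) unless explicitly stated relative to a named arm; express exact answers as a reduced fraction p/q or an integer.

1457/6400

2-mesh fixed-axis compound train (all bearings frame-fixed)
mesh 1 [31T→80T]: |ω|/ω_in = 1×31/80 = 31/80, sense flips to −
mesh 2 [47T→80T]: |ω|/ω_in = (31/80)×47/80 = 1457/6400, sense flips to +
signed output speed (× input speed) = 1457/6400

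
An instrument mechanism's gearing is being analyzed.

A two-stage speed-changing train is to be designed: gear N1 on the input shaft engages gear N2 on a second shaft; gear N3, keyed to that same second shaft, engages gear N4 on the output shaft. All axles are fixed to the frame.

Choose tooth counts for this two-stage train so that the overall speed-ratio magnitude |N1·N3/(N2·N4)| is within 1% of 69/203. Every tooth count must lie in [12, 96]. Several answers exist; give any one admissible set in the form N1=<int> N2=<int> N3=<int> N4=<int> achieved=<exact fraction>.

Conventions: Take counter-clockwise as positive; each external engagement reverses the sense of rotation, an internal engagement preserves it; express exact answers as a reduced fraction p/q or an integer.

N1=12 N2=14 N3=23 N4=58 achieved=69/203

topology: fixed-axis compound train — 2 stages, target 69/203
target = 69/203 in lowest terms: an exact hit needs N1·N3 = k·69 and N2·N4 = k·203 for one integer k, every count in [12, 96]; additionally prefer no 1:1 stage (N1 ≠ N2, N3 ≠ N4)
k = 1…3: no 1:1-free in-range split of k·69 and k·203 into factor pairs; take k = 4
k = 4: N1·N3 = 276 = 12·23, N2·N4 = 812 = 14·58
achieved = 12·23/(14·58) = 69/203; |achieved − target| = 0 ≤ 69/20300 ✓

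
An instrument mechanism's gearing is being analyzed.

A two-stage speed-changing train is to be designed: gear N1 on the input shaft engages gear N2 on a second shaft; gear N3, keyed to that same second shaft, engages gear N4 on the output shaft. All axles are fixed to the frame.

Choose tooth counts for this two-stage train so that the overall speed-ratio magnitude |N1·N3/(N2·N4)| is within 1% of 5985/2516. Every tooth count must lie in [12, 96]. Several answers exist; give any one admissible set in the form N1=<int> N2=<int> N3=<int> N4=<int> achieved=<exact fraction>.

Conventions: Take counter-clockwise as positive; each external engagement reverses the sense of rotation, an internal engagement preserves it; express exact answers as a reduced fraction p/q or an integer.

N1=63 N2=34 N3=95 N4=74 achieved=5985/2516

design class (target 5985/2516): fixed-axis compound train
target = 5985/2516 in lowest terms: an exact hit needs N1·N3 = k·5985 and N2·N4 = k·2516 for one integer k, every count in [12, 96]; additionally prefer no 1:1 stage (N1 ≠ N2, N3 ≠ N4)
k = 1: N1·N3 = 5985 = 63·95, N2·N4 = 2516 = 34·74
achieved = 63·95/(34·74) = 5985/2516; |achieved − target| = 0 ≤ 1197/50320 ✓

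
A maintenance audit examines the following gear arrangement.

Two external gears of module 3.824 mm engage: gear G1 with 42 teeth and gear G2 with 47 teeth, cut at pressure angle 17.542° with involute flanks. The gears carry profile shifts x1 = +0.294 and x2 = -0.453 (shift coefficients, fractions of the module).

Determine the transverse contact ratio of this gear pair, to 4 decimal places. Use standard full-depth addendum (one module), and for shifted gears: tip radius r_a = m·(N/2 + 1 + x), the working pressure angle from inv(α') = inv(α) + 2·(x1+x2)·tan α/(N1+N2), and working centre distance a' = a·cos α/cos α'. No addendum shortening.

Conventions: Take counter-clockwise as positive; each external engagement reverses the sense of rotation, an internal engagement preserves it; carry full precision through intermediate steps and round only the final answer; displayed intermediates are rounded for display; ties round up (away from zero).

1.8913

recognized (one external pair, fixed centres): single-mesh tooth geometry, m = 3.824, N1 = 42, N2 = 47
base radii: r_b1 = 76.569564, r_b2 = 85.684988
tip radii: r_a1 = 85.252256, r_a2 = 91.955728
inv(α') = inv(17.542°) + 2·(+0.294-0.453)·tan α/(42+47) = 0.00880978  ⇒  α' = 16.86715°
a' = a·cos α / cos α' = 170.1680·cos 17.542°/cos 16.86715° = 169.548516
action lengths: √(r_a1²−r_b1²) = 37.483983, √(r_a2²−r_b2²) = 33.375720
base pitch p_b = π·m·cos α = 11.454780
CR = (37.483983 + 33.375720 − 169.548516·sin 16.86715°)/11.454780 = 1.891314
contact ratio ≈ 1.8913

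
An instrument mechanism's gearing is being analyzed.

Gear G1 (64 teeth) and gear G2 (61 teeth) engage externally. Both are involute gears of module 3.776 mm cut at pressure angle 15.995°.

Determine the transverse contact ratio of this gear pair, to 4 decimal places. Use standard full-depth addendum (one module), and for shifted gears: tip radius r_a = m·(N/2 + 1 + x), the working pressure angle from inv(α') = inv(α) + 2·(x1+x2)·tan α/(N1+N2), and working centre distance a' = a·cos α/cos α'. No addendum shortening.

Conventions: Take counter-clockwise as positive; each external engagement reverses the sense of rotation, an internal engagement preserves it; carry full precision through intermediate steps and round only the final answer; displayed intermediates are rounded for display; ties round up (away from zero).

2.0671

recognized (one external pair, fixed centres): single-mesh tooth geometry, m = 3.776, N1 = 64, N2 = 61
base radii: r_b1 = 116.154079, r_b2 = 110.709357
tip radii: r_a1 = 124.608000, r_a2 = 118.944000
no profile shift: α' = α, a' = a
action lengths: √(r_a1²−r_b1²) = 45.115225, √(r_a2²−r_b2²) = 43.486934
base pitch p_b = π·m·cos α = 11.403400
CR = (45.115225 + 43.486934 − 236.000000·sin 15.99500°)/11.403400 = 2.067062
contact ratio ≈ 2.0671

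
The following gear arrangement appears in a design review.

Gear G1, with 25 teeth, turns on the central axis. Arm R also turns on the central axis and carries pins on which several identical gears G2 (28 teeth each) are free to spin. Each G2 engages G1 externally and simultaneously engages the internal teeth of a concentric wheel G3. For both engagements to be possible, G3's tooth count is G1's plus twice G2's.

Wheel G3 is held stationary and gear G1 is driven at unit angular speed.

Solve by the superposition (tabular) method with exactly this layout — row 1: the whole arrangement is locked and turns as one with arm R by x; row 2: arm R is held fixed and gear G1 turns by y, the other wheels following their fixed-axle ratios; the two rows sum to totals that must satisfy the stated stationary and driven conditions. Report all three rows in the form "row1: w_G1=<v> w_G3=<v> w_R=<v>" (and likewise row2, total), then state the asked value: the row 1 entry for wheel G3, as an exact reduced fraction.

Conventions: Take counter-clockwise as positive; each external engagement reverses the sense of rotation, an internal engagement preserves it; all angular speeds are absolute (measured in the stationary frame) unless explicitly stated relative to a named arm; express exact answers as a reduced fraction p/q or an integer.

planetary set (25T centre, 28T on arm, 81T internal) — Willis relation
superposition row 1 [locked train]: every member turns x
row 2: sun turns y, ring = −(25/81)·y, arm 0
boundary: total ω_ring = x − (25/81)·y = 0 and total ω_sun = x + y = 1  ⇒  y = 81/106, x = 25/106
row 2 ring = −(25/81)·81/106 = -25/106
totals (row 1 + row 2): sun 25/106 + 81/106 = 1, ring 25/106 + (-25/106) = 0, arm 25/106 + 0 = 25/106
asked cell (row1, ring) = 25/106

row1: w_G1=25/106 w_G3=25/106 w_R=25/106
row2: w_G1=81/106 w_G3=-25/106 w_R=0
total: w_G1=1 w_G3=0 w_R=25/106
asked value: 25/106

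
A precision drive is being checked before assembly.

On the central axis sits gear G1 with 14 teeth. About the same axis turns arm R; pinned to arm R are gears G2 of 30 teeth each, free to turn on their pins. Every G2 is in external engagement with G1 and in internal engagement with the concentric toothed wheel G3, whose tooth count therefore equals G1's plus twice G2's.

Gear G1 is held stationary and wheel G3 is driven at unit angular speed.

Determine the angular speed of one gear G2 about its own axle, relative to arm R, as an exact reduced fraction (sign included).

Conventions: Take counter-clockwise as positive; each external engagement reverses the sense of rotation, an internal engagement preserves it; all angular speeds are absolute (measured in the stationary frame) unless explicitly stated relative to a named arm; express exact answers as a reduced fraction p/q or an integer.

259/660

topology: planetary set — G1 14T / G2 30T / G3 74T, arm = carrier (Willis)
ring teeth: 14 + 2·30 = 74
14(ω_sun−ω_arm) = −74(ω_ring−ω_arm),  ω_sun = 0, ω_ring = 1
14(0−ω_arm) = −74(1−ω_arm)  ⇒  88·ω_arm = 74  ⇒  ω_arm = 37/44
sun–planet mesh: 14·(0−37/44) = −30·(ω_p−ω_arm)  ⇒  ω_p−ω_arm = 259/660
exact speed ratio = 259/660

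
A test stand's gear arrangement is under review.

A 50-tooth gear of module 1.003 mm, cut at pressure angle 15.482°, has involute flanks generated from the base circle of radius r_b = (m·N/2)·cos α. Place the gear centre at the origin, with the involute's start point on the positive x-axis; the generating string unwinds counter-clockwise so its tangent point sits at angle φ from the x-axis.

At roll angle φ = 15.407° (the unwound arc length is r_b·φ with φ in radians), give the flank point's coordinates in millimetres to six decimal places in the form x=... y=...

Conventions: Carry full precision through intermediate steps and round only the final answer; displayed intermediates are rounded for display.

single-mesh involute tooth geometry (50T wheel at module 1.003)
pitch radius r_p = m·N/2 = 1.003·50/2 = 25.075000
base radius r_b = r_p·cos α = 25.075000·cos 15.482° = 24.165138
roll angle φ = 15.407° = 0.26890288 rad
x = r_b·(cos φ + φ·sin φ) = 25.023083
y = r_b·(sin φ − φ·cos φ) = 0.155493

x=25.023083 y=0.155493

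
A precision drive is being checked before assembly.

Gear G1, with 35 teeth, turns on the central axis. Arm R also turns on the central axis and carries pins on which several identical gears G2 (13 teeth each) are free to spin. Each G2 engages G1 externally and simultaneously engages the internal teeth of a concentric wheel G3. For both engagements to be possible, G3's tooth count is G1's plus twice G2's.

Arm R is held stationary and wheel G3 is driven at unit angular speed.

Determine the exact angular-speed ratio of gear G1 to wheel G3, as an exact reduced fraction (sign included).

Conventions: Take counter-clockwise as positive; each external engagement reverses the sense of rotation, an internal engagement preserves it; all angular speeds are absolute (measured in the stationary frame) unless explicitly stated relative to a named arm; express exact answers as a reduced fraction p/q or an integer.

-61/35

class = planetary set [G3 = 35+2·13 = 61; Willis about the carrier]
ring teeth: 35 + 2·13 = 61
35(ω_sun−ω_arm) = −61(ω_ring−ω_arm),  ω_arm = 0, ω_ring = 1
ω_sun = 0 − (61/35)(1−0) = -61/35
ω_out/ω_in = -61/35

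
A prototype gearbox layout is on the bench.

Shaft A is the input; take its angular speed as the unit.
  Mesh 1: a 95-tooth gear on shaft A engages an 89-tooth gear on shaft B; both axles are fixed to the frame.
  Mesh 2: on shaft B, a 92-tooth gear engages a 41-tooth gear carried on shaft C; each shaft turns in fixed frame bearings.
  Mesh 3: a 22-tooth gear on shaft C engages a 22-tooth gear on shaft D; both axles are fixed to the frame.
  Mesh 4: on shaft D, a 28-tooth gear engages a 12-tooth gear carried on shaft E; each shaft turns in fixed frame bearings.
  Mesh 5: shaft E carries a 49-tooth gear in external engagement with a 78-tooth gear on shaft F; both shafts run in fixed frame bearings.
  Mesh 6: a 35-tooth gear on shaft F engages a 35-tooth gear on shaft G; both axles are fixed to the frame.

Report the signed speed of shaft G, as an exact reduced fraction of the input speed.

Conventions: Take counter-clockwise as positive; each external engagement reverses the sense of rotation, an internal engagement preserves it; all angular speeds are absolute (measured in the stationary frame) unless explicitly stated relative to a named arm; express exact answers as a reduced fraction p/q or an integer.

6-mesh fixed-axis compound train (all bearings frame-fixed)
mesh 1 [95T→89T]: |ω|/ω_in = 1×95/89 = 95/89, sense flips to −
mesh 2 [92T→41T]: |ω|/ω_in = (95/89)×92/41 = 8740/3649, sense flips to +
mesh 3 [22T→22T]: |ω|/ω_in = (8740/3649)×22/22 = 8740/3649, sense flips to −
mesh 4 [28T→12T]: |ω|/ω_in = (8740/3649)×28/12 = 61180/10947, sense flips to +
mesh 5 [49T→78T]: |ω|/ω_in = (61180/10947)×49/78 = 1498910/426933, sense flips to −
mesh 6 [35T→35T]: |ω|/ω_in = (1498910/426933)×35/35 = 1498910/426933, sense flips to +
signed output speed (× input speed) = 1498910/426933

1498910/426933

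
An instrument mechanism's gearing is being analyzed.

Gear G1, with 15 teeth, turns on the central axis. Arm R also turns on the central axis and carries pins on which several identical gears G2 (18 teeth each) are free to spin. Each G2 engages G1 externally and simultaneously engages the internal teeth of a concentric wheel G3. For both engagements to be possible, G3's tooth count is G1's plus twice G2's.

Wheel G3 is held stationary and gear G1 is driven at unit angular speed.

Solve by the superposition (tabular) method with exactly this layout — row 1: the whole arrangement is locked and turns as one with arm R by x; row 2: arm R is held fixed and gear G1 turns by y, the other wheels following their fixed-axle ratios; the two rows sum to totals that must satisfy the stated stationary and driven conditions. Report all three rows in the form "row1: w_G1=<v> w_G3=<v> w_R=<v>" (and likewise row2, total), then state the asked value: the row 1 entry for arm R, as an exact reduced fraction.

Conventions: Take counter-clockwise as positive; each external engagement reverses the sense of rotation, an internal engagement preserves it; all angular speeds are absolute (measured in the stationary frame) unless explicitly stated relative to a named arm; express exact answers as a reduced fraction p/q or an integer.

row1: w_G1=5/22 w_G3=5/22 w_R=5/22
row2: w_G1=17/22 w_G3=-5/22 w_R=0
total: w_G1=1 w_G3=0 w_R=5/22
asked value: 5/22

class = planetary set [G3 = 15+2·18 = 51; Willis about the carrier]
superposition row 1 [locked train]: every member turns x
row 2: sun turns y, ring = −(15/51)·y, arm 0
boundary: total ω_ring = x − (15/51)·y = 0 and total ω_sun = x + y = 1  ⇒  y = 17/22, x = 5/22
row 2 ring = −(15/51)·17/22 = -5/22
totals (row 1 + row 2): sun 5/22 + 17/22 = 1, ring 5/22 + (-5/22) = 0, arm 5/22 + 0 = 5/22
asked cell (row1, arm) = 5/22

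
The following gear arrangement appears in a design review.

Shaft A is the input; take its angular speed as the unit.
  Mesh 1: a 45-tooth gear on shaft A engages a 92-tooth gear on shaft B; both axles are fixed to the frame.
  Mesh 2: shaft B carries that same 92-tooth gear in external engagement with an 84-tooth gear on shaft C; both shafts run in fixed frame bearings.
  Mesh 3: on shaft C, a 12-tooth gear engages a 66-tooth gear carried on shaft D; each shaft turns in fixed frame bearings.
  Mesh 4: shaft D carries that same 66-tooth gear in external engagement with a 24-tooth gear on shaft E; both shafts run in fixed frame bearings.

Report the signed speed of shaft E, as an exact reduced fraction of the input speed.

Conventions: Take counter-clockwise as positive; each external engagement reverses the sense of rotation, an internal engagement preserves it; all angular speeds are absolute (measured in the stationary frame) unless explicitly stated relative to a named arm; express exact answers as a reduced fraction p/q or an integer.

4-mesh fixed-axis compound train (all bearings frame-fixed)
mesh 1 [45T→92T]: |ω|/ω_in = 1×45/92 = 45/92, sense flips to −
mesh 2 [92T→84T]: |ω|/ω_in = (45/92)×92/84 = 15/28, sense flips to +
mesh 3 [12T→66T]: |ω|/ω_in = (15/28)×12/66 = 15/154, sense flips to −
mesh 4 [66T→24T]: |ω|/ω_in = (15/154)×66/24 = 15/56, sense flips to +
signed output speed (× input speed) = 15/56

15/56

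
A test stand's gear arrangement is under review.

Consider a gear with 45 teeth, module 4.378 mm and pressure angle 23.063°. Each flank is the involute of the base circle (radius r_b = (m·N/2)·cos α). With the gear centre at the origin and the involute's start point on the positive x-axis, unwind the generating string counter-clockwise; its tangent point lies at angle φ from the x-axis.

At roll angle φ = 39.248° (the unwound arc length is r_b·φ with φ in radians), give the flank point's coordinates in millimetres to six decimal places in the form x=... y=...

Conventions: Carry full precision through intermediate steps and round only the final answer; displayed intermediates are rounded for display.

x=109.465609 y=9.262488

single-mesh involute tooth geometry (45T wheel at module 4.378)
pitch radius r_p = m·N/2 = 4.378·45/2 = 98.505000
base radius r_b = r_p·cos α = 98.505000·cos 23.063° = 90.631955
roll angle φ = 39.248° = 0.68500682 rad
x = r_b·(cos φ + φ·sin φ) = 109.465609
y = r_b·(sin φ − φ·cos φ) = 9.262488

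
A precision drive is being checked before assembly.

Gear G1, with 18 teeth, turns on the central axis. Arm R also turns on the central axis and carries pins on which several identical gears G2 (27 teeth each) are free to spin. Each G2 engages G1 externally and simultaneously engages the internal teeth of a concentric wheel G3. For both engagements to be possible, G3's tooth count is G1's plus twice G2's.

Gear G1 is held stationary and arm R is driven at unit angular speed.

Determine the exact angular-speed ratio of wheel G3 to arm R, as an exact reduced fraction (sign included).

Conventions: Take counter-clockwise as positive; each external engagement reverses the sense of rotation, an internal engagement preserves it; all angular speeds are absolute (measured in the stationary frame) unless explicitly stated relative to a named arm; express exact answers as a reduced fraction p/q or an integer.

5/4

recognized (axles ride arm R): planetary set, 18/27/72 teeth
ring teeth: 18 + 2·27 = 72
18(ω_sun−ω_arm) = −72(ω_ring−ω_arm),  ω_sun = 0, ω_arm = 1
ω_ring = 1 − (18/72)(0−1) = 5/4
ω_out/ω_in = 5/4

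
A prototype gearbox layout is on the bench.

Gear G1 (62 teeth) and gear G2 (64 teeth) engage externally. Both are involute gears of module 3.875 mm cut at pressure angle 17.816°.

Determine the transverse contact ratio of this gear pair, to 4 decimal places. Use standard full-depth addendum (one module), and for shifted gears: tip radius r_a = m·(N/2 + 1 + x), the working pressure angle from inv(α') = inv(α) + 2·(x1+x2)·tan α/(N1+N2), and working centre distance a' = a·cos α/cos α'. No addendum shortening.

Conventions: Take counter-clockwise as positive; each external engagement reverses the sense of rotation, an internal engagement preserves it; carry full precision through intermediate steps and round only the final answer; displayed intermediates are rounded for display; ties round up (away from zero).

topology: single-mesh involute geometry — m = 3.875, 62T/64T pair
base radii: r_b1 = 114.364284, r_b2 = 118.053455
tip radii: r_a1 = 124.000000, r_a2 = 127.875000
no profile shift: α' = α, a' = a
action lengths: √(r_a1²−r_b1²) = 47.925051, √(r_a2²−r_b2²) = 49.146693
base pitch p_b = π·m·cos α = 11.589871
CR = (47.925051 + 49.146693 − 244.125000·sin 17.81600°)/11.589871 = 1.930908
contact ratio ≈ 1.9309

1.9309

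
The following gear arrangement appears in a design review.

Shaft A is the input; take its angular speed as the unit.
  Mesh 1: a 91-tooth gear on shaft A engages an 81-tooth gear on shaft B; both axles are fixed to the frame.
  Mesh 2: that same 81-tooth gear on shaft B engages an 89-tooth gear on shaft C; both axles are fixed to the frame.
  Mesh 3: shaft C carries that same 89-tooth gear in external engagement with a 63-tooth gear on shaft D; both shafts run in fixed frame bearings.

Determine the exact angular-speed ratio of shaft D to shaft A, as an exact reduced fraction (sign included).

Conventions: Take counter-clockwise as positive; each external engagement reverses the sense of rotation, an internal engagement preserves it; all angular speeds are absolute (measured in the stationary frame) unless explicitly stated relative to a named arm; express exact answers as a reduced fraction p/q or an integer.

-13/9

class = fixed-axis compound train [3 meshes; 3 ratios multiply, 3 sense flips]
mesh 1 [91T→81T]: running ratio 91/81, sense −
mesh 2 [81T→89T]: running ratio 91/89, sense +
mesh 3 [89T→63T]: running ratio 13/9, sense −
ω_out/ω_in = -13/9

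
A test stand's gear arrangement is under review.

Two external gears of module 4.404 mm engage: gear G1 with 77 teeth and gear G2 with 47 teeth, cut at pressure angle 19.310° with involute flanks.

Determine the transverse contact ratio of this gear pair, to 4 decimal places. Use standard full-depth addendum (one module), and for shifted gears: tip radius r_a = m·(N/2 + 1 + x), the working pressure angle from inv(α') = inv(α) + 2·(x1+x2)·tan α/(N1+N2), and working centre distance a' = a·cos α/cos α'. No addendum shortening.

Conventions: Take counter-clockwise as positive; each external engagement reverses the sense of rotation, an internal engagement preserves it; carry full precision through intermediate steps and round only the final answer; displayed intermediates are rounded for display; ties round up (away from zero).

single-mesh involute tooth geometry (77T engaging 47T at module 4.404)
base radii: r_b1 = 160.015443, r_b2 = 97.671764
tip radii: r_a1 = 173.958000, r_a2 = 107.898000
no profile shift: α' = α, a' = a
action lengths: √(r_a1²−r_b1²) = 68.238139, √(r_a2²−r_b2²) = 45.849808
base pitch p_b = π·m·cos α = 13.057230
CR = (68.238139 + 45.849808 − 273.048000·sin 19.31000°)/13.057230 = 1.822491
contact ratio ≈ 1.8225

1.8225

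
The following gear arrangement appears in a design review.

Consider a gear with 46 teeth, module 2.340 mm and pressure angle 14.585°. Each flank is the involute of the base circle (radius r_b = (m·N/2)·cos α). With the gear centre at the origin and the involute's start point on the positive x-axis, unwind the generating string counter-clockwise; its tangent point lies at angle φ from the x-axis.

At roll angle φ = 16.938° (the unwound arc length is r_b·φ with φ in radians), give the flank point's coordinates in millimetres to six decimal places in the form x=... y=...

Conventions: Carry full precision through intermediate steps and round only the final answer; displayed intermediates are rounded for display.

topology: single-mesh involute geometry — m = 2.340, N = 46
pitch radius r_p = m·N/2 = 2.340·46/2 = 53.820000
base radius r_b = r_p·cos α = 53.820000·cos 14.585° = 52.085657
roll angle φ = 16.938° = 0.29562387 rad
x = r_b·(cos φ + φ·sin φ) = 54.312145
y = r_b·(sin φ − φ·cos φ) = 0.444647

x=54.312145 y=0.444647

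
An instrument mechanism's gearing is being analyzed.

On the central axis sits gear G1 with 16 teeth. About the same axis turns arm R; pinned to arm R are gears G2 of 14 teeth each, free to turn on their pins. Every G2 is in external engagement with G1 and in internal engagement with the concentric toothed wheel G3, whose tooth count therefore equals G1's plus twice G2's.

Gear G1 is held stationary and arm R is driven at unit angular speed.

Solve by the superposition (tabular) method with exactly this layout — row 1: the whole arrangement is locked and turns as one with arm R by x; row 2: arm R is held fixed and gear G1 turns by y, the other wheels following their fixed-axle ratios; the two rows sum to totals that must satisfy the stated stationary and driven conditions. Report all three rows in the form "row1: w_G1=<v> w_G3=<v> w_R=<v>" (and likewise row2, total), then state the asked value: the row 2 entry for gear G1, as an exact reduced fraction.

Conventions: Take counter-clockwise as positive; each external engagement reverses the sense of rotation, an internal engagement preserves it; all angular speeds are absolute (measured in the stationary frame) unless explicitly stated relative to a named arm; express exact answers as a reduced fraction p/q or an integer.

topology: planetary set — G1 16T / G2 14T / G3 44T, arm = carrier (Willis)
superposition row 1 [locked train]: every member turns x
superposition row 2 [arm held]: sun y, ring −(16/44)·y, arm 0
boundary: total ω_sun = x + y = 0 and total ω_arm = x = 1  ⇒  y = -1, x = 1
row 2 ring = −(16/44)·(-1) = 4/11
totals (row 1 + row 2): sun 1 + (-1) = 0, ring 1 + 4/11 = 15/11, arm 1 + 0 = 1
asked cell (row2, sun) = -1

row1: w_G1=1 w_G3=1 w_R=1
row2: w_G1=-1 w_G3=4/11 w_R=0
total: w_G1=0 w_G3=15/11 w_R=1
asked value: -1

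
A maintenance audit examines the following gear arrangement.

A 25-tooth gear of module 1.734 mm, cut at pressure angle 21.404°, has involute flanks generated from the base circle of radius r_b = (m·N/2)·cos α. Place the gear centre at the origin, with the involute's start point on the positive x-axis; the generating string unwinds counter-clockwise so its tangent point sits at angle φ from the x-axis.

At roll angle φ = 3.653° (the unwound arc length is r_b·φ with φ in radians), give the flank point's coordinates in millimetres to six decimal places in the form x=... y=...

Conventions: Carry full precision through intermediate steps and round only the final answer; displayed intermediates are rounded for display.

x=20.221056 y=0.001743

single-mesh involute tooth geometry (25T wheel at module 1.734)
pitch radius r_p = m·N/2 = 1.734·25/2 = 21.675000
base radius r_b = r_p·cos α = 21.675000·cos 21.404° = 20.180083
roll angle φ = 3.653° = 0.06375688 rad
x = r_b·(cos φ + φ·sin φ) = 20.221056
y = r_b·(sin φ − φ·cos φ) = 0.001743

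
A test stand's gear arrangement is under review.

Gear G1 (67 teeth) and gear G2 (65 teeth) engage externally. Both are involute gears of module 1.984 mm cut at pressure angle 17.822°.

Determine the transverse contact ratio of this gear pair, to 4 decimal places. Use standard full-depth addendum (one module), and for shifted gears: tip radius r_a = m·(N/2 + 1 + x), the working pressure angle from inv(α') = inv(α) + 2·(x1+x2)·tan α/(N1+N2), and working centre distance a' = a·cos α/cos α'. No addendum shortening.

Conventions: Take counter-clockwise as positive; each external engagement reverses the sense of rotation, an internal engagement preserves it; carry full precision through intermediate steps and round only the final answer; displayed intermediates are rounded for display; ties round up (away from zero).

1.9395

single-mesh involute tooth geometry (67T engaging 65T at module 1.984)
base radii: r_b1 = 63.274522, r_b2 = 61.385730
tip radii: r_a1 = 68.448000, r_a2 = 66.464000
no profile shift: α' = α, a' = a
action lengths: √(r_a1²−r_b1²) = 26.104858, √(r_a2²−r_b2²) = 25.480491
base pitch p_b = π·m·cos α = 5.933814
CR = (26.104858 + 25.480491 − 130.944000·sin 17.82200°)/5.933814 = 1.939480
contact ratio ≈ 1.9395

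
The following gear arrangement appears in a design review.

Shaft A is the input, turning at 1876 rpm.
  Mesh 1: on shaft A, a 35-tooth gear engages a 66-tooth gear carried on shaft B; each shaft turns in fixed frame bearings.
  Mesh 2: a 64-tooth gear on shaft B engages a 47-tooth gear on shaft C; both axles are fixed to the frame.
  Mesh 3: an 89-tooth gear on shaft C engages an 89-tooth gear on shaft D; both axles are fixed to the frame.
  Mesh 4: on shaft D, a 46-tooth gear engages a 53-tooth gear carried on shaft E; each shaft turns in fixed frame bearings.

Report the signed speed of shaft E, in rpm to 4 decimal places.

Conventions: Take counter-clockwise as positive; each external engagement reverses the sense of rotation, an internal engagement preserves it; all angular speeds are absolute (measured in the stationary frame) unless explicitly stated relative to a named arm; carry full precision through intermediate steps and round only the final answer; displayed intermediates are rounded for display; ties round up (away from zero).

+1175.7663 rpm

4-mesh fixed-axis compound train (all bearings frame-fixed)
mesh 1 [35T→66T]: ω = 1876.0000×35/66 = 994.8485 rpm, sense flips to −
mesh 2 [64T→47T]: ω = 994.8485×64/47 = 1354.6873 rpm, sense flips to +
mesh 3 [89T→89T]: ω = 1354.6873×89/89 = 1354.6873 rpm, sense flips to −
mesh 4 [46T→53T]: ω = 1354.6873×46/53 = 1175.7663 rpm, sense flips to +
signed output speed = +1175.7663 rpm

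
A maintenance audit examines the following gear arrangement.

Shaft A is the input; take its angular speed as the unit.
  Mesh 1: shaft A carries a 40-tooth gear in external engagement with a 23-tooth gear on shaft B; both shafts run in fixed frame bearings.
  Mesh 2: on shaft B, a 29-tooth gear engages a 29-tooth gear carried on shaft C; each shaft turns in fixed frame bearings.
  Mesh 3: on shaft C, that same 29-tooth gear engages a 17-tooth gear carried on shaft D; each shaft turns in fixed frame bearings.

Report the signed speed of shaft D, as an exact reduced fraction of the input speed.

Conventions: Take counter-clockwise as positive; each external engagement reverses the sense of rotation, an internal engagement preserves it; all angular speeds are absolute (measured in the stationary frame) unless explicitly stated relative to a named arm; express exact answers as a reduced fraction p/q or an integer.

3-mesh fixed-axis compound train (all bearings frame-fixed)
mesh 1 [40T→23T]: |ω|/ω_in = 1×40/23 = 40/23, sense flips to −
mesh 2 [29T→29T]: |ω|/ω_in = (40/23)×29/29 = 40/23, sense flips to +
mesh 3 [29T→17T]: |ω|/ω_in = (40/23)×29/17 = 1160/391, sense flips to −
signed output speed (× input speed) = -1160/391

-1160/391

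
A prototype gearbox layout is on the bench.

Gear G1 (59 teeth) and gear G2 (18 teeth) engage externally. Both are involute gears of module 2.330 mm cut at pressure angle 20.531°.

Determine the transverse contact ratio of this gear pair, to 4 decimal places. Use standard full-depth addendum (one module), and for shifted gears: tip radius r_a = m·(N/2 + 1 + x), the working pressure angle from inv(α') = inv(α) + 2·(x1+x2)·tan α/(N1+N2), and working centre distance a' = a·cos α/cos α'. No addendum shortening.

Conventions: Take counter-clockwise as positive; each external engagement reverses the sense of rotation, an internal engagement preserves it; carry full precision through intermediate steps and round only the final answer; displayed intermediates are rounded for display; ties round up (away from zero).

1.6328

topology: single-mesh involute geometry — m = 2.330, 59T/18T pair
base radii: r_b1 = 64.369130, r_b2 = 19.638040
tip radii: r_a1 = 71.065000, r_a2 = 23.300000
no profile shift: α' = α, a' = a
action lengths: √(r_a1²−r_b1²) = 30.113940, √(r_a2²−r_b2²) = 12.539434
base pitch p_b = π·m·cos α = 6.854969
CR = (30.113940 + 12.539434 − 89.705000·sin 20.53100°)/6.854969 = 1.632767
contact ratio ≈ 1.6328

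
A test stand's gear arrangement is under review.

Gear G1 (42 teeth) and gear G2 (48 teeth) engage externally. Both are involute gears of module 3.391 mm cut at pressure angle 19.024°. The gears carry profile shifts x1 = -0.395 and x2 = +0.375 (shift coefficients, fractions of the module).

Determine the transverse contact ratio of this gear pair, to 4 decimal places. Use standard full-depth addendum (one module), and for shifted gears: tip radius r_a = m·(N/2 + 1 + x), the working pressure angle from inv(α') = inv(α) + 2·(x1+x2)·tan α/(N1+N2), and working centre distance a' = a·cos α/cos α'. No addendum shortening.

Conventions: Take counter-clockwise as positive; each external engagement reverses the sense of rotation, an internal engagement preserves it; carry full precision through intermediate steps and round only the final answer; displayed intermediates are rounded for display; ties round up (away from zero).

1.7770

topology: single-mesh involute geometry — m = 3.391, 42T/48T pair
base radii: r_b1 = 67.321606, r_b2 = 76.938978
tip radii: r_a1 = 73.262555, r_a2 = 86.046625
inv(α') = inv(19.024°) + 2·(-0.395+0.375)·tan α/(42+48) = 0.01261154  ⇒  α' = 18.94983°
a' = a·cos α / cos α' = 152.5950·cos 19.024°/cos 18.94983° = 152.527053
action lengths: √(r_a1²−r_b1²) = 28.899884, √(r_a2²−r_b2²) = 38.528110
base pitch p_b = π·m·cos α = 10.071289
CR = (28.899884 + 38.528110 − 152.527053·sin 18.94983°)/10.071289 = 1.776966
contact ratio ≈ 1.7770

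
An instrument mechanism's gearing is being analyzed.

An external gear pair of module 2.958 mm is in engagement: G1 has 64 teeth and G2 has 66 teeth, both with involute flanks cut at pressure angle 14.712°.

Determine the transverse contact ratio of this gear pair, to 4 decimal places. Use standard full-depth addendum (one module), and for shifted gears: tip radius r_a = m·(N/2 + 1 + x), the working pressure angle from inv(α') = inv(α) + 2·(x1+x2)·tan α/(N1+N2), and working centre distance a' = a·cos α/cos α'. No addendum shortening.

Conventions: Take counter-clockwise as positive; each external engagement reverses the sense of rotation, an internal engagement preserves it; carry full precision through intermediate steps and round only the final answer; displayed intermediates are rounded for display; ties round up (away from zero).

class = single-mesh tooth geometry [involute pair 64T × 66T, m = 2.958]
base radii: r_b1 = 91.552664, r_b2 = 94.413684
tip radii: r_a1 = 97.614000, r_a2 = 100.572000
no profile shift: α' = α, a' = a
action lengths: √(r_a1²−r_b1²) = 33.861523, √(r_a2²−r_b2²) = 34.652321
base pitch p_b = π·m·cos α = 8.988162
CR = (33.861523 + 34.652321 − 192.270000·sin 14.71200°)/8.988162 = 2.190087
contact ratio ≈ 2.1901

2.1901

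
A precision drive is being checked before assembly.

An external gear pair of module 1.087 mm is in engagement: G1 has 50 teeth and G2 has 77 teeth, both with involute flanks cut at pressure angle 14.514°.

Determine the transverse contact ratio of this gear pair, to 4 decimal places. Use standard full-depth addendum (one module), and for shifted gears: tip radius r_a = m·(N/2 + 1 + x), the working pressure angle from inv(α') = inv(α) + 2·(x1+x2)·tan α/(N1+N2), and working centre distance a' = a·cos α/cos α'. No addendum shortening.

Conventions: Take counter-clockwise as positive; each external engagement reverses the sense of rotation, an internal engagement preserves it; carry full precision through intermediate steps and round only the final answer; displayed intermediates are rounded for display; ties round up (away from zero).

2.1920

single-mesh involute tooth geometry (50T engaging 77T at module 1.087)
base radii: r_b1 = 26.307749, r_b2 = 40.513933
tip radii: r_a1 = 28.262000, r_a2 = 42.936500
no profile shift: α' = α, a' = a
action lengths: √(r_a1²−r_b1²) = 10.326810, √(r_a2²−r_b2²) = 14.218448
base pitch p_b = π·m·cos α = 3.305929
CR = (10.326810 + 14.218448 − 69.024500·sin 14.51400°)/3.305929 = 2.191993
contact ratio ≈ 2.1920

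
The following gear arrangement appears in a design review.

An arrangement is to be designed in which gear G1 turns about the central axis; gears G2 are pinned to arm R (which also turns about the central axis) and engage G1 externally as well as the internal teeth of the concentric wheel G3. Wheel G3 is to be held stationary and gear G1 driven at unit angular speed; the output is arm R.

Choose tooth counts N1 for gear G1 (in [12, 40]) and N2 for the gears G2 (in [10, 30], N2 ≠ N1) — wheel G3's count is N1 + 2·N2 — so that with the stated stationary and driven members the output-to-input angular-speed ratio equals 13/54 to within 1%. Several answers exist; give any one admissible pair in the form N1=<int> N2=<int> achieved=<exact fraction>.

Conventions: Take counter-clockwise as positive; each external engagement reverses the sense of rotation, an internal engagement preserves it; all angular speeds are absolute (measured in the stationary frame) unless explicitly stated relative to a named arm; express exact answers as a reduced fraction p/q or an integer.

topology: planetary set — design target 13/54, arm = carrier (Willis)
Willis with ω_ring = 0: ω_arm/ω_sun = N1/(N1+N3); set equal to 13/54  ⇒  N3/N1 = 1/(13/54) − 1 = 41/13
N3 = N1 + 2·N2  ⇒  N2/N1 = (N3/N1 − 1)/2 = (41/13 − 1)/2 = 14/13
smallest multiple with N1 ≥ 12 and N2 ≥ 10: k = 1  ⇒  N1 = 1·13 = 13, N2 = 1·14 = 14 (N1 ≤ 40, N2 ≤ 30, N2 ≠ N1 ✓), N3 = 13 + 2·14 = 41
check: N1/(N1+N3) with N1 = 13, N3 = 41 gives 13/54; |achieved − target| = 0 ≤ 13/5400 ✓

N1=13 N2=14 achieved=13/54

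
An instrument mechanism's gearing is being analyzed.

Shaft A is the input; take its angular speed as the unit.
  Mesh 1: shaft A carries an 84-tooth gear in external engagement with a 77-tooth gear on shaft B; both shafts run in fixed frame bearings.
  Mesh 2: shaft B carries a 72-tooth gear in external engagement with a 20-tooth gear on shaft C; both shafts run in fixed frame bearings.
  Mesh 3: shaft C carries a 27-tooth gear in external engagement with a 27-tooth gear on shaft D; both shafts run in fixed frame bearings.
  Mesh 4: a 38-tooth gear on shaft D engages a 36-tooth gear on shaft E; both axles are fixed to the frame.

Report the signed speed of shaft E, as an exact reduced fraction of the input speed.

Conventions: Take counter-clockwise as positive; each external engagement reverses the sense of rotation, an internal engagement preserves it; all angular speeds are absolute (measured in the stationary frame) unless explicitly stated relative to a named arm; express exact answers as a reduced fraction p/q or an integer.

228/55

4-mesh fixed-axis compound train (all bearings frame-fixed)
mesh 1 [84T→77T]: |ω|/ω_in = 1×84/77 = 12/11, sense flips to −
mesh 2 [72T→20T]: |ω|/ω_in = (12/11)×72/20 = 216/55, sense flips to +
mesh 3 [27T→27T]: |ω|/ω_in = (216/55)×27/27 = 216/55, sense flips to −
mesh 4 [38T→36T]: |ω|/ω_in = (216/55)×38/36 = 228/55, sense flips to +
signed output speed (× input speed) = 228/55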